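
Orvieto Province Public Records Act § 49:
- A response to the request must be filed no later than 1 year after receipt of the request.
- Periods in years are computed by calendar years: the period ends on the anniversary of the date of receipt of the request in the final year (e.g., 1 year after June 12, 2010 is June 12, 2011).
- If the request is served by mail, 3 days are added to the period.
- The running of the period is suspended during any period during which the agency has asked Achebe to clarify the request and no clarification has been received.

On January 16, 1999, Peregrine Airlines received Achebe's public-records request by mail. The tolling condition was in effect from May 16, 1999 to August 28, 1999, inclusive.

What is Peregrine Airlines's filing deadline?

May 3, 2000

1 year after January 16, 1999 is January 16, 2000.
Service was by mail, adding 3 days: January 16, 2000 + 3 days = January 19, 2000.
From May 16, 1999 through August 28, 1999 inclusive is 105 days; tolling adds 105 days: January 19, 2000 + 105 days = May 3, 2000.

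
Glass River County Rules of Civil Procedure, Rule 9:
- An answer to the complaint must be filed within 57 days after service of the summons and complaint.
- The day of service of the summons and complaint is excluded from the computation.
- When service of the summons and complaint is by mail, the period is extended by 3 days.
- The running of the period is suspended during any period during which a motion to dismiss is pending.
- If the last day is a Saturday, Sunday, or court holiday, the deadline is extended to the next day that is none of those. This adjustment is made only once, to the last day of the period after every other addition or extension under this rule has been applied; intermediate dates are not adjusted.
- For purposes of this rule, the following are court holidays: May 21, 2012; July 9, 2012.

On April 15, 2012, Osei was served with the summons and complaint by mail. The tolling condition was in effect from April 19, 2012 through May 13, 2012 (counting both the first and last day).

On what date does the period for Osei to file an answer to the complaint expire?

July 10, 2012

57 days after April 15, 2012 is June 11, 2012.
Service was by mail, adding 3 days: June 11, 2012 + 3 days = June 14, 2012.
From April 19, 2012 through May 13, 2012 inclusive is 25 days; tolling adds 25 days: June 14, 2012 + 25 days = July 9, 2012.
July 9, 2012 is a listed holiday. The next qualifying day is July 10, 2012.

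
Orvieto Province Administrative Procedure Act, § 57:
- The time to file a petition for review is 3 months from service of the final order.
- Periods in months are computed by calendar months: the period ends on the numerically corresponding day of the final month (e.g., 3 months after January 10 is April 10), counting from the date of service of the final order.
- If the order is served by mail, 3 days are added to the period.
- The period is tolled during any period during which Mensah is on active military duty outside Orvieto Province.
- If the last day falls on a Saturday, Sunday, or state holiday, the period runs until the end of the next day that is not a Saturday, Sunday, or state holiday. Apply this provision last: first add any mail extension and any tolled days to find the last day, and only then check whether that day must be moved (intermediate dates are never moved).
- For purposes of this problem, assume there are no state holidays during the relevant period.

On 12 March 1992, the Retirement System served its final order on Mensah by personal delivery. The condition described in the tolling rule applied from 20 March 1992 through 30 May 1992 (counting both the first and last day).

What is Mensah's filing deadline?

3 months after 12 March 1992 is June 12, 1992.
Service was not by mail, so no mail extension applies.
From March 20, 1992 through May 30, 1992 inclusive is 72 days; tolling adds 72 days: June 12, 1992 + 72 days = August 23, 1992.
August 23, 1992 is Sunday. The next qualifying day is August 24, 1992.

August 24, 1992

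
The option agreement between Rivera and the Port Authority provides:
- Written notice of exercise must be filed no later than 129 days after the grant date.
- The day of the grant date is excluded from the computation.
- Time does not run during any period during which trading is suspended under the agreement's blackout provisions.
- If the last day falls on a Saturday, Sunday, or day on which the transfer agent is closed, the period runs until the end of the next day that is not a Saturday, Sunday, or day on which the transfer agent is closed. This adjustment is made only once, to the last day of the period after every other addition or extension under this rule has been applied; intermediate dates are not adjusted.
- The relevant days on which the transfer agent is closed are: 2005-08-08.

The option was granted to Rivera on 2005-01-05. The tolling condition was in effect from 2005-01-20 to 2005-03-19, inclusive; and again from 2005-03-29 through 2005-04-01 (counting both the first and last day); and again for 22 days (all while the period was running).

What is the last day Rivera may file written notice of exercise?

August 9, 2005

129 days after 2005-01-05 is May 14, 2005.
From January 20, 2005 through March 19, 2005 inclusive is 59 days; tolling adds 59 days: May 14, 2005 + 59 days = July 12, 2005.
From March 29, 2005 through April 1, 2005 inclusive is 4 days; tolling adds 4 days: July 12, 2005 + 4 days = July 16, 2005.
Tolling adds 22 days: July 16, 2005 + 22 days = August 7, 2005.
August 7, 2005 is Sunday; August 8, 2005 is a listed holiday. The next qualifying day is August 9, 2005.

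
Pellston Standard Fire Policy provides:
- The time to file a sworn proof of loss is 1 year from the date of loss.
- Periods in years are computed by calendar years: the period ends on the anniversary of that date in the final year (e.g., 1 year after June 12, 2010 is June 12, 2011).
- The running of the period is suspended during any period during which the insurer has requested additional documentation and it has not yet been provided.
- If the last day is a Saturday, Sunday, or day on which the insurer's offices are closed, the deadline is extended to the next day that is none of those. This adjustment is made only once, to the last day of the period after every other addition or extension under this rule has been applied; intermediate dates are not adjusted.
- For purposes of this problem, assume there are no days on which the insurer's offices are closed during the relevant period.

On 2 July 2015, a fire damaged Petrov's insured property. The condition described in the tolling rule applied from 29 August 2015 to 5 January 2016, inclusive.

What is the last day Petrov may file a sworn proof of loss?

November 9, 2016

1 year after 2 July 2015 is July 2, 2016.
From August 29, 2015 through January 5, 2016 inclusive is 130 days; tolling adds 130 days: July 2, 2016 + 130 days = November 9, 2016.
November 9, 2016 is a Wednesday and not a day on which the insurer's offices are closed, so no extension applies.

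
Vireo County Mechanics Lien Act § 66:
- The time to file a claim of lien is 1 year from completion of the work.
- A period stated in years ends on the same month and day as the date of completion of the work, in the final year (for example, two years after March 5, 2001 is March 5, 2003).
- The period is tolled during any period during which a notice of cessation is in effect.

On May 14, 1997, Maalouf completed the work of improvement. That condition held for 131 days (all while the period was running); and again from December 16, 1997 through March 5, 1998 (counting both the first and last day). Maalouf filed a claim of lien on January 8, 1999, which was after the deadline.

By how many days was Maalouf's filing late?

1 year after May 14, 1997 is May 14, 1998.
Tolling adds 131 days: May 14, 1998 + 131 days = September 22, 1998.
From December 16, 1997 through March 5, 1998 inclusive is 80 days; tolling adds 80 days: September 22, 1998 + 80 days = December 11, 1998.
The deadline is December 11, 1998; from December 11, 1998 to January 8, 1999 is 28 days.

28 days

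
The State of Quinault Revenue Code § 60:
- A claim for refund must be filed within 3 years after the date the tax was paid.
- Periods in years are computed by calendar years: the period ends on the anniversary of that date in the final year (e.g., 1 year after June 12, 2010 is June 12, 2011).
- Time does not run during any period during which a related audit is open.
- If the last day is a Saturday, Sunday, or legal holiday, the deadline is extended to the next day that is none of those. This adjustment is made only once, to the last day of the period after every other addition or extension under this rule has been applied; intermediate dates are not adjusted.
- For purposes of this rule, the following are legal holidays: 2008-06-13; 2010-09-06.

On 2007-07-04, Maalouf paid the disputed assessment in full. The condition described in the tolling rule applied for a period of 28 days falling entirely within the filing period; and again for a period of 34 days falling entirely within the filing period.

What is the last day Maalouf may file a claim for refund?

3 years after 2007-07-04 is July 4, 2010.
Tolling adds 28 days: July 4, 2010 + 28 days = August 1, 2010.
Tolling adds 34 days: August 1, 2010 + 34 days = September 4, 2010.
September 4, 2010 is Saturday; September 5, 2010 is Sunday; September 6, 2010 is a listed holiday. The next qualifying day is September 7, 2010.

September 7, 2010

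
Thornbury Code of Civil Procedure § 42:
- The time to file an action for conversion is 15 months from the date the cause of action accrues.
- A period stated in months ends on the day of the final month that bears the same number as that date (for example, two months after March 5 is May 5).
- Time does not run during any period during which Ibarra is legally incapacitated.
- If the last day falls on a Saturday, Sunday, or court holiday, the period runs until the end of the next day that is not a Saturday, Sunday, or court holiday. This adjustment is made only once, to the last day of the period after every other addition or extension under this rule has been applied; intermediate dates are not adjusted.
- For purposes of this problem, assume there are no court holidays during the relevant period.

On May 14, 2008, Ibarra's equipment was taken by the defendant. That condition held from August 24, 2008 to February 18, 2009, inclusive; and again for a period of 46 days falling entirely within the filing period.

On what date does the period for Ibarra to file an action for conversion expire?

March 29, 2010

15 months after May 14, 2008 is August 14, 2009.
From August 24, 2008 through February 18, 2009 inclusive is 179 days; tolling adds 179 days: August 14, 2009 + 179 days = February 9, 2010.
Tolling adds 46 days: February 9, 2010 + 46 days = March 27, 2010.
March 27, 2010 is Saturday; March 28, 2010 is Sunday. The next qualifying day is March 29, 2010.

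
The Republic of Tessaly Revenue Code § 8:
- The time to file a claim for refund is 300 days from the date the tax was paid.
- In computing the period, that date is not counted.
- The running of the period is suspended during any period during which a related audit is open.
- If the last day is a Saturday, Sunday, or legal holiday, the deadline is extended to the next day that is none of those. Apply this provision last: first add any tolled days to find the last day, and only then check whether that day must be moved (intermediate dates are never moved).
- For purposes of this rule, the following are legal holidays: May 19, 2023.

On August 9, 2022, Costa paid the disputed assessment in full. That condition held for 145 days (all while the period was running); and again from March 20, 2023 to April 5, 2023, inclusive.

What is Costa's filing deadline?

November 14, 2023

300 days after August 9, 2022 is June 5, 2023.
Tolling adds 145 days: June 5, 2023 + 145 days = October 28, 2023.
From March 20, 2023 through April 5, 2023 inclusive is 17 days; tolling adds 17 days: October 28, 2023 + 17 days = November 14, 2023.
November 14, 2023 is a Tuesday and not a legal holiday, so no extension applies.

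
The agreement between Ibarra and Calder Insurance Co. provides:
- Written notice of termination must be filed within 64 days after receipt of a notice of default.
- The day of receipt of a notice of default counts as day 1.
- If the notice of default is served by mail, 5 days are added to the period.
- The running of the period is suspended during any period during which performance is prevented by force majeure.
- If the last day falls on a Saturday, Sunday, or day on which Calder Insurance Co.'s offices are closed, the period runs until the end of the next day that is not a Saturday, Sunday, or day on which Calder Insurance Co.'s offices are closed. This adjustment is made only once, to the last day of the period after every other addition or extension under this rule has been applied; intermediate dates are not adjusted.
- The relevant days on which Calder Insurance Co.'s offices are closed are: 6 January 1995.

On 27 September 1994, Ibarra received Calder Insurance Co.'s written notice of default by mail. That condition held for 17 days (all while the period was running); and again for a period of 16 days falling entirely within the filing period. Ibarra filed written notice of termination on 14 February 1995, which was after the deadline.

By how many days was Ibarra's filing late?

Counting 27 September 1994 as day 1, day 64 is November 29, 1994.
Service was by mail, adding 5 days: November 29, 1994 + 5 days = December 4, 1994.
Tolling adds 17 days: December 4, 1994 + 17 days = December 21, 1994.
Tolling adds 16 days: December 21, 1994 + 16 days = January 6, 1995.
January 6, 1995 is a listed holiday; January 7, 1995 is Saturday; January 8, 1995 is Sunday. The next qualifying day is January 9, 1995.
The deadline is January 9, 1995; from January 9, 1995 to February 14, 1995 is 36 days.

36 days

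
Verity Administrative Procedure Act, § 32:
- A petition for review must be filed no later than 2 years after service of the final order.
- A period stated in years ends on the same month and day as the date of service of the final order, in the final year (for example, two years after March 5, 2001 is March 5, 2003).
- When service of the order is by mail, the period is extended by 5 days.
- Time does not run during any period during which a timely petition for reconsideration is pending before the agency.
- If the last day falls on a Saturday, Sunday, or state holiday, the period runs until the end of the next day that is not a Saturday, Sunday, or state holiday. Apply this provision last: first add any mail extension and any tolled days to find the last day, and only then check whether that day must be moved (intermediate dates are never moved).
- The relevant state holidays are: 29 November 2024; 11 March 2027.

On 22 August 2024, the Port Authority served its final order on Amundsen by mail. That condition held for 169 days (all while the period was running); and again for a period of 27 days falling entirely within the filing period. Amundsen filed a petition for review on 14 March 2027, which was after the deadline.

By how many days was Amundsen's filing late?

2 days

2 years after 22 August 2024 is August 22, 2026.
Service was by mail, adding 5 days: August 22, 2026 + 5 days = August 27, 2026.
Tolling adds 169 days: August 27, 2026 + 169 days = February 12, 2027.
Tolling adds 27 days: February 12, 2027 + 27 days = March 11, 2027.
March 11, 2027 is a listed holiday. The next qualifying day is March 12, 2027.
The deadline is March 12, 2027; from March 12, 2027 to March 14, 2027 is 2 days.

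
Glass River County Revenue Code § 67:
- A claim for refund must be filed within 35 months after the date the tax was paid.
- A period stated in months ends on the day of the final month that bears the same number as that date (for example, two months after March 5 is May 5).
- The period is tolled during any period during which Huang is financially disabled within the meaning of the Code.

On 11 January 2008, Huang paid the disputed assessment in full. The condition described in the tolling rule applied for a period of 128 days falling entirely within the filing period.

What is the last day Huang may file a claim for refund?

April 18, 2011

35 months after 11 January 2008 is December 11, 2010.
Tolling adds 128 days: December 11, 2010 + 128 days = April 18, 2011.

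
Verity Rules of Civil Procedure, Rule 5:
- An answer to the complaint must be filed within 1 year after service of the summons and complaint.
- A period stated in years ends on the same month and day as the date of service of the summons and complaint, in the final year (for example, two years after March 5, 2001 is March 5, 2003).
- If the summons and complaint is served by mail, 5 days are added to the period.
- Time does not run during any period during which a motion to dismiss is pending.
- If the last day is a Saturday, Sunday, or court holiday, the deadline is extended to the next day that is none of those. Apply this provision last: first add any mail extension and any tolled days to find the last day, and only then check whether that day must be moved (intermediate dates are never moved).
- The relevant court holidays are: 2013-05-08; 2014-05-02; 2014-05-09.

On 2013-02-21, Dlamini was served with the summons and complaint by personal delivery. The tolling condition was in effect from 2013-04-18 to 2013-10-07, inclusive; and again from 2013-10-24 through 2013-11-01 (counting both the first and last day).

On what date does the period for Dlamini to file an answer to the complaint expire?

August 22, 2014

1 year after 2013-02-21 is February 21, 2014.
Service was not by mail, so no mail extension applies.
From April 18, 2013 through October 7, 2013 inclusive is 173 days; tolling adds 173 days: February 21, 2014 + 173 days = August 13, 2014.
From October 24, 2013 through November 1, 2013 inclusive is 9 days; tolling adds 9 days: August 13, 2014 + 9 days = August 22, 2014.
August 22, 2014 is a Friday and not a court holiday, so no extension applies.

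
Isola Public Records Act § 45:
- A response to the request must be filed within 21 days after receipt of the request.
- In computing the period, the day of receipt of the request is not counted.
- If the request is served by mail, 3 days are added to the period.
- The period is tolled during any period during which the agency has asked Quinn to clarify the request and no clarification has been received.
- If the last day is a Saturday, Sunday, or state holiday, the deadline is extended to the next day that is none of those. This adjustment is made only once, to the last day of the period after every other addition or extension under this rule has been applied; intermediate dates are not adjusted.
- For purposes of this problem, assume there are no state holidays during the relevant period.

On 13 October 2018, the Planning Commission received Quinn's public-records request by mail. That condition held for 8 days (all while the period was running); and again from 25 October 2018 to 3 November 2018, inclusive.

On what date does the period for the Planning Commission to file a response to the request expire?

21 days after 13 October 2018 is November 3, 2018.
Service was by mail, adding 3 days: November 3, 2018 + 3 days = November 6, 2018.
Tolling adds 8 days: November 6, 2018 + 8 days = November 14, 2018.
From October 25, 2018 through November 3, 2018 inclusive is 10 days; tolling adds 10 days: November 14, 2018 + 10 days = November 24, 2018.
November 24, 2018 is Saturday; November 25, 2018 is Sunday. The next qualifying day is November 26, 2018.

November 26, 2018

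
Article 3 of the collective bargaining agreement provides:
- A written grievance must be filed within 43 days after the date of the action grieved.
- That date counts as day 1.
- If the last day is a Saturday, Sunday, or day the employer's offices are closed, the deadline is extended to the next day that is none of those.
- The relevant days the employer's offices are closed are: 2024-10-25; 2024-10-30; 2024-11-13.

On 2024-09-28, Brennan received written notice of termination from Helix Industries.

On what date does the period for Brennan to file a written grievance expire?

November 11, 2024

Counting 2024-09-28 as day 1, day 43 is November 9, 2024.
November 9, 2024 is Saturday; November 10, 2024 is Sunday. The next qualifying day is November 11, 2024.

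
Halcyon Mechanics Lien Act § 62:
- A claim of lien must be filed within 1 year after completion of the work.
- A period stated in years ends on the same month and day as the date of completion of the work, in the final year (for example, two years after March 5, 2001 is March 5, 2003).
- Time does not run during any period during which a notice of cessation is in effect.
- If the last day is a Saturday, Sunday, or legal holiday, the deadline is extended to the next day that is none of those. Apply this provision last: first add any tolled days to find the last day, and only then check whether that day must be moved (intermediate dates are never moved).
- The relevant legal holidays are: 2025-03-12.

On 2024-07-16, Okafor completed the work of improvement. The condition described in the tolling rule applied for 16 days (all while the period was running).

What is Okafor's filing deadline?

August 1, 2025

1 year after 2024-07-16 is July 16, 2025.
Tolling adds 16 days: July 16, 2025 + 16 days = August 1, 2025.
August 1, 2025 is a Friday and not a legal holiday, so no extension applies.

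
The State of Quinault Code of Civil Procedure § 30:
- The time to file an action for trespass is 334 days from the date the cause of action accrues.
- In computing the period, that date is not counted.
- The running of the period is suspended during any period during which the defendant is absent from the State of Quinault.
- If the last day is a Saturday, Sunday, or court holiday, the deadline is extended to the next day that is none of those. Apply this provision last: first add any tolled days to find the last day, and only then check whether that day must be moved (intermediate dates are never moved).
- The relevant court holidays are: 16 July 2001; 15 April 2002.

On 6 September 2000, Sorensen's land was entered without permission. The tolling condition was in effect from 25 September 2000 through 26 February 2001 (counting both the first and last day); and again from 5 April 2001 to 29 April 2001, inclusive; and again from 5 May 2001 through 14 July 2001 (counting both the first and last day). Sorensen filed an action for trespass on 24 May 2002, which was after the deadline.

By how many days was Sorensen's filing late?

334 days after 6 September 2000 is August 6, 2001.
From September 25, 2000 through February 26, 2001 inclusive is 155 days; tolling adds 155 days: August 6, 2001 + 155 days = January 8, 2002.
From April 5, 2001 through April 29, 2001 inclusive is 25 days; tolling adds 25 days: January 8, 2002 + 25 days = February 2, 2002.
From May 5, 2001 through July 14, 2001 inclusive is 71 days; tolling adds 71 days: February 2, 2002 + 71 days = April 14, 2002.
April 14, 2002 is Sunday; April 15, 2002 is a listed holiday. The next qualifying day is April 16, 2002.
The deadline is April 16, 2002; from April 16, 2002 to May 24, 2002 is 38 days.

38 days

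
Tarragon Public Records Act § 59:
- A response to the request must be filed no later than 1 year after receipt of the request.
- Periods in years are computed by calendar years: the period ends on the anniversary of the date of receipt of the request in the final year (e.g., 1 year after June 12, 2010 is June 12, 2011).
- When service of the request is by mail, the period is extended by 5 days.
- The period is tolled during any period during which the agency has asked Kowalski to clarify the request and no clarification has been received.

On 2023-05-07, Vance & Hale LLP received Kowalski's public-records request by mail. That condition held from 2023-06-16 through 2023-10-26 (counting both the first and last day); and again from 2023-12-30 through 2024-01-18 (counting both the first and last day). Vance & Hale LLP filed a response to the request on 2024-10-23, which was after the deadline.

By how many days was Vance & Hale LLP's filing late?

1 year after 2023-05-07 is May 7, 2024.
Service was by mail, adding 5 days: May 7, 2024 + 5 days = May 12, 2024.
From June 16, 2023 through October 26, 2023 inclusive is 133 days; tolling adds 133 days: May 12, 2024 + 133 days = September 22, 2024.
From December 30, 2023 through January 18, 2024 inclusive is 20 days; tolling adds 20 days: September 22, 2024 + 20 days = October 12, 2024.
The deadline is October 12, 2024; from October 12, 2024 to October 23, 2024 is 11 days.

11 days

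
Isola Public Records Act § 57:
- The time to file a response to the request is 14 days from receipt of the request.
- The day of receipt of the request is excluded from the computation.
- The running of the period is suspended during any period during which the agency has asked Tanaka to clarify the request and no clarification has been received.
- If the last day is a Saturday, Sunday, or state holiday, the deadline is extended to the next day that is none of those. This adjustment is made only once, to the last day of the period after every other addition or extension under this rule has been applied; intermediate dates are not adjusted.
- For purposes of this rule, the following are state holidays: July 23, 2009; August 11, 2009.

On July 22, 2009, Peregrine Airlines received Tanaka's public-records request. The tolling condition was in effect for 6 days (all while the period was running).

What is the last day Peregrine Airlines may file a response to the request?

14 days after July 22, 2009 is August 5, 2009.
Tolling adds 6 days: August 5, 2009 + 6 days = August 11, 2009.
August 11, 2009 is a listed holiday. The next qualifying day is August 12, 2009.

August 12, 2009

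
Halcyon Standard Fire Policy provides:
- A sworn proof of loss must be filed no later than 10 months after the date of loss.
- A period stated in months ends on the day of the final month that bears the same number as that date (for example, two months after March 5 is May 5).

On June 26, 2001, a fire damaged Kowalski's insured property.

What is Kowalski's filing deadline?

April 26, 2002

10 months after June 26, 2001 is April 26, 2002.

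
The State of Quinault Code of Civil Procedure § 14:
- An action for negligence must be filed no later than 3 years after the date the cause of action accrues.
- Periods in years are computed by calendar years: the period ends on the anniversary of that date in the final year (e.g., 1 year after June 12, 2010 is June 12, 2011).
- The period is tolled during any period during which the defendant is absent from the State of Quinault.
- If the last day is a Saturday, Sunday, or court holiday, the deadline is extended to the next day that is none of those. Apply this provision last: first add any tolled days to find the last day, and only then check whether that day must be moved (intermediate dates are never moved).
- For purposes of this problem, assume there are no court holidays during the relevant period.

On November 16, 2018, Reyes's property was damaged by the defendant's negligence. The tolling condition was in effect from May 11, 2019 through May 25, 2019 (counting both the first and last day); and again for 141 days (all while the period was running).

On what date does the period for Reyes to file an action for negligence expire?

April 21, 2022

3 years after November 16, 2018 is November 16, 2021.
From May 11, 2019 through May 25, 2019 inclusive is 15 days; tolling adds 15 days: November 16, 2021 + 15 days = December 1, 2021.
Tolling adds 141 days: December 1, 2021 + 141 days = April 21, 2022.
April 21, 2022 is a Thursday and not a court holiday, so no extension applies.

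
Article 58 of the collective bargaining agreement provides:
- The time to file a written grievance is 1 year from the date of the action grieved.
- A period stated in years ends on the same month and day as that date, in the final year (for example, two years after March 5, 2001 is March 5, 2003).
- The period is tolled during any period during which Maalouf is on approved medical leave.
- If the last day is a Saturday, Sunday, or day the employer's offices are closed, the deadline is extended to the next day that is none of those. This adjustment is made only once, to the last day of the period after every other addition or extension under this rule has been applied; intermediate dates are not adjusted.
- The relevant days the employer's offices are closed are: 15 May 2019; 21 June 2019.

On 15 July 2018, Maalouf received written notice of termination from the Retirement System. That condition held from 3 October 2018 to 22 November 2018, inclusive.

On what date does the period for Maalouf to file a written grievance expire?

1 year after 15 July 2018 is July 15, 2019.
From October 3, 2018 through November 22, 2018 inclusive is 51 days; tolling adds 51 days: July 15, 2019 + 51 days = September 4, 2019.
September 4, 2019 is a Wednesday and not a day the employer's offices are closed, so no extension applies.

September 4, 2019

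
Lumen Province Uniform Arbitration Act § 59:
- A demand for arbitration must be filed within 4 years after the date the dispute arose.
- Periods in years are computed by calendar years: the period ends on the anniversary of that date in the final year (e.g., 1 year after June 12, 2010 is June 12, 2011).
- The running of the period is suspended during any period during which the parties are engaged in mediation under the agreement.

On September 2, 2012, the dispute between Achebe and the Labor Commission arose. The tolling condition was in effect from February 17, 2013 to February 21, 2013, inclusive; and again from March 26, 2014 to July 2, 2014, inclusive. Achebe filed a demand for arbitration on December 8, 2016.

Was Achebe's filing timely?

4 years after September 2, 2012 is September 2, 2016.
From February 17, 2013 through February 21, 2013 inclusive is 5 days; tolling adds 5 days: September 2, 2016 + 5 days = September 7, 2016.
From March 26, 2014 through July 2, 2014 inclusive is 99 days; tolling adds 99 days: September 7, 2016 + 99 days = December 15, 2016.
The deadline is December 15, 2016; the filing on December 8, 2016 is on or before that date.

Yes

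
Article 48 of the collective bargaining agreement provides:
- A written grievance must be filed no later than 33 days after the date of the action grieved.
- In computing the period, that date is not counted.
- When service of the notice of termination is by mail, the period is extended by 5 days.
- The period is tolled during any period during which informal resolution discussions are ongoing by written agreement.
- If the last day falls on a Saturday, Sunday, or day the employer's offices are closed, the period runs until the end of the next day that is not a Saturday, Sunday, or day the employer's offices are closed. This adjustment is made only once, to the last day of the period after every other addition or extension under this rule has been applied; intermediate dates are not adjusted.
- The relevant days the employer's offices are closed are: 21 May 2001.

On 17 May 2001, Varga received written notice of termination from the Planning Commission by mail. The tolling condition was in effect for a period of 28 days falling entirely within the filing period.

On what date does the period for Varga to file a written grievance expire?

July 23, 2001

33 days after 17 May 2001 is June 19, 2001.
Service was by mail, adding 5 days: June 19, 2001 + 5 days = June 24, 2001.
Tolling adds 28 days: June 24, 2001 + 28 days = July 22, 2001.
July 22, 2001 is Sunday. The next qualifying day is July 23, 2001.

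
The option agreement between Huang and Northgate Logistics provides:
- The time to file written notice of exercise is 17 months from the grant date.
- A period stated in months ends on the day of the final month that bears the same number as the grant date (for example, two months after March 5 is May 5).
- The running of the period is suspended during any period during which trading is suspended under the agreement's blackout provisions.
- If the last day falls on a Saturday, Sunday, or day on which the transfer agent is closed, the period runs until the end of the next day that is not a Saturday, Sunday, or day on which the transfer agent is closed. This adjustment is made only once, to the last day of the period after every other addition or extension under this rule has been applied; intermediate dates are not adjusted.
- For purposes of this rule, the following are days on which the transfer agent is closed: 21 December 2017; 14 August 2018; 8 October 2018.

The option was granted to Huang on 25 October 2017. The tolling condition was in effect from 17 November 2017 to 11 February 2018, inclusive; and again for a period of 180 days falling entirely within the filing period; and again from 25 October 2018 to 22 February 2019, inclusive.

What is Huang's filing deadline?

April 16, 2020

17 months after 25 October 2017 is March 25, 2019.
From November 17, 2017 through February 11, 2018 inclusive is 87 days; tolling adds 87 days: March 25, 2019 + 87 days = June 20, 2019.
Tolling adds 180 days: June 20, 2019 + 180 days = December 17, 2019.
From October 25, 2018 through February 22, 2019 inclusive is 121 days; tolling adds 121 days: December 17, 2019 + 121 days = April 16, 2020.
April 16, 2020 is a Thursday and not a day on which the transfer agent is closed, so no extension applies.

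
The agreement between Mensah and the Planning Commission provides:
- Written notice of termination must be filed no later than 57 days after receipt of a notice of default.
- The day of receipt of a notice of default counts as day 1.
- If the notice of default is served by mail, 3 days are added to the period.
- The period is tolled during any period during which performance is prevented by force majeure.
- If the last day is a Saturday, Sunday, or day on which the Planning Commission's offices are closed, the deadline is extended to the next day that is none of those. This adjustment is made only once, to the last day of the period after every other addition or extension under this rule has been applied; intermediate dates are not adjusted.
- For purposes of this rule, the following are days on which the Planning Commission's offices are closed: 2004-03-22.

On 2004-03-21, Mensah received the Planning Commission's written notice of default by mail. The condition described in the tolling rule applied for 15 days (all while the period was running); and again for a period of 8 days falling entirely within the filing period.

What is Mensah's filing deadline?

June 11, 2004

Counting 2004-03-21 as day 1, day 57 is May 16, 2004.
Service was by mail, adding 3 days: May 16, 2004 + 3 days = May 19, 2004.
Tolling adds 15 days: May 19, 2004 + 15 days = June 3, 2004.
Tolling adds 8 days: June 3, 2004 + 8 days = June 11, 2004.
June 11, 2004 is a Friday and not a day on which the Planning Commission's offices are closed, so no extension applies.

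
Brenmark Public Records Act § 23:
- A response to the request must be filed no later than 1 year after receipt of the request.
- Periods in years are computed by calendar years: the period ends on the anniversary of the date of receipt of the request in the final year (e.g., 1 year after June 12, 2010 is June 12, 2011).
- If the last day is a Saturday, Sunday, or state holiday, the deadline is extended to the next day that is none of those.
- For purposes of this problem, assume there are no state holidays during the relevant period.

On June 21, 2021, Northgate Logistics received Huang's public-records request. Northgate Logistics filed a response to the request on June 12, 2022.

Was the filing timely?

Yes

1 year after June 21, 2021 is June 21, 2022.
June 21, 2022 is a Tuesday and not a state holiday, so no extension applies.
The deadline is June 21, 2022; the filing on June 12, 2022 is on or before that date.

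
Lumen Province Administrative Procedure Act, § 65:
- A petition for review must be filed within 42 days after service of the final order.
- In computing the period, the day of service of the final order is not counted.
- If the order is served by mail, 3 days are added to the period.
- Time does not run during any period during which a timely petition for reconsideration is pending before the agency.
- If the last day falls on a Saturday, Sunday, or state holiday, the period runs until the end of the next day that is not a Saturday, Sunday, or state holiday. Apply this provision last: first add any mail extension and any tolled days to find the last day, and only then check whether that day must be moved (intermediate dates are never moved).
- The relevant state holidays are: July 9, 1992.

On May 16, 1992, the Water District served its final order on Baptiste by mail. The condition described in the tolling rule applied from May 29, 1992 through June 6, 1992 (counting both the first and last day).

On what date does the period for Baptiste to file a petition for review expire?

42 days after May 16, 1992 is June 27, 1992.
Service was by mail, adding 3 days: June 27, 1992 + 3 days = June 30, 1992.
From May 29, 1992 through June 6, 1992 inclusive is 9 days; tolling adds 9 days: June 30, 1992 + 9 days = July 9, 1992.
July 9, 1992 is a listed holiday. The next qualifying day is July 10, 1992.

July 10, 1992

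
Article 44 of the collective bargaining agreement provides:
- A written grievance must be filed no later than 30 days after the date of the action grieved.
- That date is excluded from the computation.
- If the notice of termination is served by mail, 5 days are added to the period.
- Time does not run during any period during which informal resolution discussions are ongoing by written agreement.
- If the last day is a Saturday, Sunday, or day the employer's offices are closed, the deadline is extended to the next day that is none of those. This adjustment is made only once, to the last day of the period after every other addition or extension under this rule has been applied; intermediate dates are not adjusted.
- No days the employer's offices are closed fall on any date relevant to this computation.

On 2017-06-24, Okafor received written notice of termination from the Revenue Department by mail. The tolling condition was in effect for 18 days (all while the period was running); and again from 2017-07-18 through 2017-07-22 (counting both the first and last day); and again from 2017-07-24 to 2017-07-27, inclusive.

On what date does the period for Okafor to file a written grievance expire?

August 25, 2017

30 days after 2017-06-24 is July 24, 2017.
Service was by mail, adding 5 days: July 24, 2017 + 5 days = July 29, 2017.
Tolling adds 18 days: July 29, 2017 + 18 days = August 16, 2017.
From July 18, 2017 through July 22, 2017 inclusive is 5 days; tolling adds 5 days: August 16, 2017 + 5 days = August 21, 2017.
From July 24, 2017 through July 27, 2017 inclusive is 4 days; tolling adds 4 days: August 21, 2017 + 4 days = August 25, 2017.
August 25, 2017 is a Friday and not a day the employer's offices are closed, so no extension applies.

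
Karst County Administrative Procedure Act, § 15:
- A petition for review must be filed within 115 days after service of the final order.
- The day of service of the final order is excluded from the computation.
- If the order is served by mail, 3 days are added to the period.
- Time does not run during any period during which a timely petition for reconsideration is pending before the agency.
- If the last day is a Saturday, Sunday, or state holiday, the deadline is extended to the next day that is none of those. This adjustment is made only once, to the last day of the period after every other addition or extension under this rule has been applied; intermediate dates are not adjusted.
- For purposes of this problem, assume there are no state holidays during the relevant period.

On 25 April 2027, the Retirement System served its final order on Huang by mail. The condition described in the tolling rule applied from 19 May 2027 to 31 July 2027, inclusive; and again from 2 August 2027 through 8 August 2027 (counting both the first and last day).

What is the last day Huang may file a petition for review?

November 10, 2027

115 days after 25 April 2027 is August 18, 2027.
Service was by mail, adding 3 days: August 18, 2027 + 3 days = August 21, 2027.
From May 19, 2027 through July 31, 2027 inclusive is 74 days; tolling adds 74 days: August 21, 2027 + 74 days = November 3, 2027.
From August 2, 2027 through August 8, 2027 inclusive is 7 days; tolling adds 7 days: November 3, 2027 + 7 days = November 10, 2027.
November 10, 2027 is a Wednesday and not a state holiday, so no extension applies.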